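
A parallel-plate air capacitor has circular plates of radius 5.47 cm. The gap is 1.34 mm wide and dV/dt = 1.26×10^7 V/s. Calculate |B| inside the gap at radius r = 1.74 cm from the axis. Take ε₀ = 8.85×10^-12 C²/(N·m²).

I_d = C dV/dt with C = ε₀πR²/d = 6.208×10^-11 F, so I_d = (6.208×10^-11)(1.26×10^7) = 7.822×10^-4 A.
An Ampèrian loop of radius r encloses a fraction (r/R)² of I_d. Then B·2πr = μ₀ I_d (r/R)², giving B = μ₀ I_d r/(2πR²) = 9.10×10^-10 T.

9.10×10^-10 T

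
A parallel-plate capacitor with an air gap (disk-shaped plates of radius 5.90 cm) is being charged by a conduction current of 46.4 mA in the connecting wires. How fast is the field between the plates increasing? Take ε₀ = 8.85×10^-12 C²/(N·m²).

Charge continuity gives I_d = I = 0.0464 A between the plates.
Since I_d = ε₀ A dE/dt, dE/dt = I_d/(ε₀A) = (0.0464)/((8.85×10^-12)(0.01094)) = 4.79×10^11 V/(m·s).

4.79×10^11 V/(m·s)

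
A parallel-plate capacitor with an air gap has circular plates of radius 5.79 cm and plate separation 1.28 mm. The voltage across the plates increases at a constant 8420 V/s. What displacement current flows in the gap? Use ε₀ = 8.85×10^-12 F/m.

6.13×10^-7 A

The displacement current equals the charging current C dV/dt. With C = ε₀A/d = (8.85×10^-12)(0.01053)/(1.28×10^-3) = 7.281×10^-11 F, I_d = (7.281×10^-11)(8420) = 6.13×10^-7 A.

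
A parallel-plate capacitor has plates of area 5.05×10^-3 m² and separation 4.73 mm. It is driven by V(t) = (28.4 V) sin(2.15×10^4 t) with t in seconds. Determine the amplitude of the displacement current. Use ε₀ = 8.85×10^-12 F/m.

C = ε₀A/d = (8.85×10^-12)(5.05×10^-3)/(4.73×10^-3) = 9.449×10^-12 F; ω = 2.15×10^4 rad/s.
I_d = C dV/dt, so |I_d|_max = C V₀ ω = (9.449×10^-12)(28.4)(2.15×10^4) = 5.77×10^-6 A.

5.77×10^-6 A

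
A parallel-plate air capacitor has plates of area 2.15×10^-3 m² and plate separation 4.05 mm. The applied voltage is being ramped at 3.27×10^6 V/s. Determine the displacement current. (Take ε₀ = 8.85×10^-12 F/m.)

The field between the plates is E = V/d, so dE/dt = (3.27×10^6)/(4.05×10^-3 m) = 8.074×10^8 V/(m·s).
I_d = ε₀ A (dE/dt) = (8.85×10^-12)(2.15×10^-3)(8.074×10^8) = 1.54×10^-5 A.

1.54×10^-5 A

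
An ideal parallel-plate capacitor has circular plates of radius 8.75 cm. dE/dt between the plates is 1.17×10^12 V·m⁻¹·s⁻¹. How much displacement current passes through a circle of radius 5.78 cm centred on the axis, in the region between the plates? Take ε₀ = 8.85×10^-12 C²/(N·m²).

Through the whole plate area (πR² = 0.02405 m²), I_d = ε₀ πR² dE/dt = 0.2490 A.
Through an area πr² the displacement current is I_d·(πr²/πR²) = I_d (r/R)² = 0.109 A.

0.109 A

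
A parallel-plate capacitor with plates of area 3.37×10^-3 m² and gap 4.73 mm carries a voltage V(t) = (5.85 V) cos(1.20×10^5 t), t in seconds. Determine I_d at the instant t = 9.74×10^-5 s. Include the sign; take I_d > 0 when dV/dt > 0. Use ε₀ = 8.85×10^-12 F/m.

dV/dt = (5.85)(1.20×10^5)·−sin(11.688) = 5.403×10^5 V/s.
I_d = C dV/dt with C = ε₀A/d = (8.85×10^-12)(3.37×10^-3)/(4.73×10^-3) = 6.305×10^-12 F, so I_d = (6.305×10^-12)(5.403×10^5) = 3.41×10^-6 A.

3.41×10^-6 A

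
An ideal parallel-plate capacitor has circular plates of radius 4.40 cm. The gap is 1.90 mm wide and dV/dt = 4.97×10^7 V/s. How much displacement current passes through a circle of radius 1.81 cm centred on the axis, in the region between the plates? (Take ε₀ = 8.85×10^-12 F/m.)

I_d = C dV/dt with C = ε₀πR²/d = 2.833×10^-11 F, so I_d = (2.833×10^-11)(4.97×10^7) = 1.408×10^-3 A.
Through an area πr² the displacement current is I_d·(πr²/πR²) = I_d (r/R)² = 2.38×10^-4 A.

2.38×10^-4 A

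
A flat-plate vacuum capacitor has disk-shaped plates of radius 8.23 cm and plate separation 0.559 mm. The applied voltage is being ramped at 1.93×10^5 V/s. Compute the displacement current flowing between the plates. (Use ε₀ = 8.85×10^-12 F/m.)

6.50×10^-5 A

E = V/d so dE/dt = (dV/dt)/d = 3.453×10^8 V/(m·s), and I_d = ε₀ A dE/dt = (8.85×10^-12)(0.02128)(3.453×10^8) = 6.50×10^-5 A.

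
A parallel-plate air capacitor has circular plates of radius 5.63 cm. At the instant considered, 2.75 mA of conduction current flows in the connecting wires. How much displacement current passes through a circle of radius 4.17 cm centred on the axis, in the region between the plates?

Between the plates the displacement current equals the wire current: I_d = 2.75 mA = 2.75×10^-3 A.
The field is uniform, so I_d,enc = I_d (r/R)² = (2.75×10^-3)(4.17/5.63)² = 1.51×10^-3 A.

1.51×10^-3 A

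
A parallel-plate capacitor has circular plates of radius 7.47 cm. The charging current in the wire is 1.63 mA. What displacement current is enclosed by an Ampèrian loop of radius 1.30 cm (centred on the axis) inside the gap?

4.94×10^-5 A

No conduction current crosses the gap, so I_d there equals the 1.63×10^-3 A in the leads.
Since J_d is uniform, the enclosed fraction is (r/R)² = 0.03029, giving I_d,enc = 4.94×10^-5 A.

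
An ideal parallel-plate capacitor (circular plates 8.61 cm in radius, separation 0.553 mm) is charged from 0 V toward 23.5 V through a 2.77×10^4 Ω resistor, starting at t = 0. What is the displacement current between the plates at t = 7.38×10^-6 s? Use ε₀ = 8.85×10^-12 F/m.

With C = ε₀A/d = (8.85×10^-12)(0.02329)/(5.53×10^-4) = 3.727×10^-10 F, the time constant is τ = RC = 1.032×10^-5 s, so t/τ = 0.7151 and e^(−t/τ) = 0.4891.
I_d = I_cond = (V₀/R) e^(−t/τ) = (8.484×10^-4)(0.4891) = 4.15×10^-4 A.

4.15×10^-4 A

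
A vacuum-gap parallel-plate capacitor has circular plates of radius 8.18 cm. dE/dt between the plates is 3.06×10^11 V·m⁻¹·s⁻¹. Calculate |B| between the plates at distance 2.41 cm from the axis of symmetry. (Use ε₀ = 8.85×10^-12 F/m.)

I_d = ε₀ dΦ_E/dt = ε₀ πR² (dE/dt) = (8.85×10^-12)(0.02102)(3.06×10^11) = 0.05692 A through the full plate area.
∮B·dl = μ₀ I_d,enc with I_d,enc = I_d r²/R² = 4.941×10^-3 A; so B = μ₀ I_d,enc/(2πr) = 4.10×10^-8 T.

4.10×10^-8 T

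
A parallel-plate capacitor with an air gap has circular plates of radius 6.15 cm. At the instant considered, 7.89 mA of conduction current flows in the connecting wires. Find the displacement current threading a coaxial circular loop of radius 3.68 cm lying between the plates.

2.83×10^-3 A

No conduction current crosses the gap, so I_d there equals the 7.89×10^-3 A in the leads.
The field is uniform, so I_d,enc = I_d (r/R)² = (7.89×10^-3)(3.68/6.15)² = 2.83×10^-3 A.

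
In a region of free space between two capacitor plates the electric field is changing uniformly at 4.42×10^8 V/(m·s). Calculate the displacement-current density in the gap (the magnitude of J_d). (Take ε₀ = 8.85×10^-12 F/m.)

J_d = ε₀ ∂E/∂t, so J_d = 3.91×10^-3 A/m².

3.91×10^-3 A/m²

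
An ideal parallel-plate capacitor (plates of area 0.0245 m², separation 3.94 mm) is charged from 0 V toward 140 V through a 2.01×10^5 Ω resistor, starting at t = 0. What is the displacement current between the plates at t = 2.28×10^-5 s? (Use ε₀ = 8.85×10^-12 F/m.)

C = ε₀A/d = (8.85×10^-12)(0.0245)/(3.94×10^-3) = 5.503×10^-11 F and τ = RC = 1.106×10^-5 s. I_d in the gap equals the RC charging current.
I_d(t) = (V₀/R) e^(−t/τ) = 6.965×10^-4 · e^(−2.061) = 8.87×10^-5 A.

8.87×10^-5 A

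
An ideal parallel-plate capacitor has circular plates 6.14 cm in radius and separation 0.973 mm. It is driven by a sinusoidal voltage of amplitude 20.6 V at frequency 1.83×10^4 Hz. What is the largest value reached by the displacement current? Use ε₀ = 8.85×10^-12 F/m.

(dE/dt)_max = V₀ω/d = 2.435×10^9 V/(m·s); ω = 2πf = 1.150×10^5 rad/s.
I_d,max = ε₀ A (dE/dt)_max = (8.85×10^-12)(0.01184)(2.435×10^9) = 2.55×10^-4 A.

2.55×10^-4 A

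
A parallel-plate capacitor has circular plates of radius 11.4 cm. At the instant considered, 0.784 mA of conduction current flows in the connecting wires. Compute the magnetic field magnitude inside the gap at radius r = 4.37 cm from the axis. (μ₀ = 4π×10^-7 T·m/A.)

5.27×10^-10 T

No conduction current crosses the gap, so I_d there equals the 7.84×10^-4 A in the leads.
An Ampèrian loop of radius r encloses a fraction (r/R)² of I_d. Then B·2πr = μ₀ I_d (r/R)², giving B = μ₀ I_d r/(2πR²) = 5.27×10^-10 T.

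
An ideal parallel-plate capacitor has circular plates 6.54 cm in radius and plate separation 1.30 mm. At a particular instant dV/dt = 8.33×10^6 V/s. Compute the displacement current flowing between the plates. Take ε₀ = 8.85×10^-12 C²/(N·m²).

7.62×10^-4 A

The field between the plates is E = V/d, so dE/dt = (8.33×10^6)/(1.30×10^-3 m) = 6.408×10^9 V/(m·s).
I_d = ε₀ A (dE/dt) = (8.85×10^-12)(0.01344)(6.408×10^9) = 7.62×10^-4 A.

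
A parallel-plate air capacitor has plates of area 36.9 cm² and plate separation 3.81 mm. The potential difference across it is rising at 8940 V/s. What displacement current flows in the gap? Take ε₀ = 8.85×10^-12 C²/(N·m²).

The displacement current equals the charging current C dV/dt. With C = ε₀A/d = (8.85×10^-12)(3.69×10^-3)/(3.81×10^-3) = 8.571×10^-12 F, I_d = (8.571×10^-12)(8940) = 7.66×10^-8 A.

7.66×10^-8 A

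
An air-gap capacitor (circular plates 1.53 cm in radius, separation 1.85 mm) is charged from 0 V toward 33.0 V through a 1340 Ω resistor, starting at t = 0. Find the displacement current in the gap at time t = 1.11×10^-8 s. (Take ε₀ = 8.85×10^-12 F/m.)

With C = ε₀A/d = (8.85×10^-12)(7.354×10^-4)/(1.85×10^-3) = 3.518×10^-12 F, the time constant is τ = RC = 4.714×10^-9 s, so t/τ = 2.355 and e^(−t/τ) = 0.09489.
I_d = I_cond = (V₀/R) e^(−t/τ) = (0.02463)(0.09489) = 2.34×10^-3 A.

2.34×10^-3 A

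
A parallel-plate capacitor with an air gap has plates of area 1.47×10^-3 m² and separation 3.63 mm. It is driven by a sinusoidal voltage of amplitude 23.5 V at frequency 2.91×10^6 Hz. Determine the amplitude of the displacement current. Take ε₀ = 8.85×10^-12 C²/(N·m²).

(dE/dt)_max = V₀ω/d = 1.183×10^11 V/(m·s); ω = 2πf = 1.828×10^7 rad/s.
I_d,max = ε₀ A (dE/dt)_max = (8.85×10^-12)(1.47×10^-3)(1.183×10^11) = 1.54×10^-3 A.

1.54×10^-3 A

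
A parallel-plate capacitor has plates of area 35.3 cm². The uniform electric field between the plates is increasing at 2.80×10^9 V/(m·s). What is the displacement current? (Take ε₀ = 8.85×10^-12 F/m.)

With a uniform field, Φ_E = EA, so I_d = ε₀ A dE/dt = 8.75×10^-5 A.

8.75×10^-5 A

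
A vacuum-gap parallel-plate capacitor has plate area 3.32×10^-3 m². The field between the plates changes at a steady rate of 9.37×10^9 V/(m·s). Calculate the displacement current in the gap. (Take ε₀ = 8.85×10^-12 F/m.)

The displacement current is ε₀ times dΦ_E/dt = ε₀ A dE/dt = (8.85×10^-12)(3.32×10^-3)(9.37×10^9) = 2.75×10^-4 A.

2.75×10^-4 A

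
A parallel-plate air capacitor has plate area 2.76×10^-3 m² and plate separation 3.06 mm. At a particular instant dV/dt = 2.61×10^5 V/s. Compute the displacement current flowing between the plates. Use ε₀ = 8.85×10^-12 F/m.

C = ε₀A/d = (8.85×10^-12)(2.76×10^-3)/(3.06×10^-3) = 7.982×10^-12 F.
I_d = C dV/dt = (7.982×10^-12)(2.61×10^5) = 2.08×10^-6 A.

2.08×10^-6 A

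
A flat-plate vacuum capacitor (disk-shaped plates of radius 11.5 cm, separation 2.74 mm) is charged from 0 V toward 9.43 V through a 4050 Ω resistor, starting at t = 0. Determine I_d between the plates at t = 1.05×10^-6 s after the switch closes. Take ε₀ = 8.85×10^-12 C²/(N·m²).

3.37×10^-4 A

C = ε₀A/d = (8.85×10^-12)(0.04155)/(2.74×10^-3) = 1.342×10^-10 F, so τ = RC = 5.435×10^-7 s.
The conduction current is I(t) = (V₀/R) e^(−t/τ), and the displacement current between the plates equals it.
t/τ = 1.932; I_d = (9.43/4050) · e^(−1.932) = (2.328×10^-3)(0.1449) = 3.37×10^-4 A.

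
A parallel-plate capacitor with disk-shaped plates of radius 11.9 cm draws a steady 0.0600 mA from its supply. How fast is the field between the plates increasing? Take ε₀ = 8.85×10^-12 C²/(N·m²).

Charge continuity gives I_d = I = 6.00×10^-5 A between the plates.
Then dE/dt = I_d/(ε₀A) = 1.52×10^8 V/(m·s).

1.52×10^8 V/(m·s)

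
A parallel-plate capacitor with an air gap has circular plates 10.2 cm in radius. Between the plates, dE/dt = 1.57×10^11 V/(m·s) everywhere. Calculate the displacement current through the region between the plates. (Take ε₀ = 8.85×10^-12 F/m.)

0.0454 A

I_d = ε₀ A (dE/dt) = (8.85×10^-12)(0.03269 m²)(1.57×10^11) = 0.0454 A.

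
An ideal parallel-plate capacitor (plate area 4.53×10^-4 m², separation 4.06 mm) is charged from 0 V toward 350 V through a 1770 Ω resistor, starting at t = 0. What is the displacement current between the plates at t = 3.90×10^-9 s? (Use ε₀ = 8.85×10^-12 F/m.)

With C = ε₀A/d = (8.85×10^-12)(4.53×10^-4)/(4.06×10^-3) = 9.875×10^-13 F, the time constant is τ = RC = 1.748×10^-9 s, so t/τ = 2.231 and e^(−t/τ) = 0.1074.
I_d = I_cond = (V₀/R) e^(−t/τ) = (0.1977)(0.1074) = 0.0212 A.

0.0212 A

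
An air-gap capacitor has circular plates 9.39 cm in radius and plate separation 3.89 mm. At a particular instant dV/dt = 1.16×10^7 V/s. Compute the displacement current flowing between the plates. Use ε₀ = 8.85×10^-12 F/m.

7.31×10^-4 A

E = V/d so dE/dt = (dV/dt)/d = 2.982×10^9 V/(m·s), and I_d = ε₀ A dE/dt = (8.85×10^-12)(0.02770)(2.982×10^9) = 7.31×10^-4 A.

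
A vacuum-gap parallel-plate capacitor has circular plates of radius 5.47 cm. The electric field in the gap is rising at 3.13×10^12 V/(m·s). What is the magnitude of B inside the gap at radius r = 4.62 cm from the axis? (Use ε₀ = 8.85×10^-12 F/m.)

Through the whole plate area (πR² = 9.400×10^-3 m²), I_d = ε₀ πR² dE/dt = 0.2604 A.
∮B·dl = μ₀ I_d,enc with I_d,enc = I_d r²/R² = 0.1858 A; so B = μ₀ I_d,enc/(2πr) = 8.04×10^-7 T.

8.04×10^-7 T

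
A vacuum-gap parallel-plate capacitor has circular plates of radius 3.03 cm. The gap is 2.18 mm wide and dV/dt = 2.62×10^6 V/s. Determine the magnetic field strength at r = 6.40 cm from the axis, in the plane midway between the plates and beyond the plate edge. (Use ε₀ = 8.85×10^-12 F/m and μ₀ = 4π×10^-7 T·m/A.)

9.59×10^-11 T

With E = V/d, dE/dt = 1.202×10^9 V/(m·s) and πR² = 2.884×10^-3 m², giving I_d = ε₀ πR² dE/dt = 3.068×10^-5 A.
Outside the plates the loop encloses all of I_d, so B·2πr = μ₀ I_d and B = 9.59×10^-11 T.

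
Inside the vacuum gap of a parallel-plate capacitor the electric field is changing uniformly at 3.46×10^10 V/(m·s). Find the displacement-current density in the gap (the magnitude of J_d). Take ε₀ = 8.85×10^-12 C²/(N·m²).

The displacement-current density is ε₀ ∂E/∂t = (8.85×10^-12)(3.46×10^10) = 0.306 A/m².

0.306 A/m²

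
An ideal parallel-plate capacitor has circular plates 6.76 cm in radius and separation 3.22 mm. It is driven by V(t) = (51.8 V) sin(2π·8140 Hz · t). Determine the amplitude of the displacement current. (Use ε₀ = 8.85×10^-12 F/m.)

1.05×10^-4 A

The displacement current equals the conduction current C dV/dt, which peaks at C V₀ ω.
With C = ε₀A/d = (8.85×10^-12)(0.01436)/(3.22×10^-3) = 3.947×10^-11 F and ω = 2πf = 5.115×10^4 rad/s, I_d,max = (3.947×10^-11)(51.8)(5.115×10^4) = 1.05×10^-4 A.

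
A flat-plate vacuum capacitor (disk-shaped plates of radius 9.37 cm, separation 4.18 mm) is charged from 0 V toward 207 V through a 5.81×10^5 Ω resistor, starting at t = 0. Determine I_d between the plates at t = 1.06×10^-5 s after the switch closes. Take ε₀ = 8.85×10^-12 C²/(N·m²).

2.61×10^-4 A

C = ε₀A/d = (8.85×10^-12)(0.02758)/(4.18×10^-3) = 5.839×10^-11 F, so τ = RC = 3.392×10^-5 s.
The conduction current is I(t) = (V₀/R) e^(−t/τ), and the displacement current between the plates equals it.
t/τ = 0.3125; I_d = (207/5.81×10^5) · e^(−0.3125) = (3.563×10^-4)(0.7316) = 2.61×10^-4 A.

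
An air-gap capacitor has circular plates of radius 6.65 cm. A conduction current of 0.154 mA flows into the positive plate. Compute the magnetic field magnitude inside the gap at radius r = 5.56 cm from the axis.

Between the plates the displacement current equals the wire current: I_d = 0.154 mA = 1.54×10^-4 A.
For r < R the Ampère–Maxwell law gives B(2πr) = μ₀ I_d (r²/R²), so B = μ₀ I_d r/(2πR²) = (4π×10^-7)(1.54×10^-4)(0.0556)/(2π·0.0665²) = 3.87×10^-10 T.

3.87×10^-10 T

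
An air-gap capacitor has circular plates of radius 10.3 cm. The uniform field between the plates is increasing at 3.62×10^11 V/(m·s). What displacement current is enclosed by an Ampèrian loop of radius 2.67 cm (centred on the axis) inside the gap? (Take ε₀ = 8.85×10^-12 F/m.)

7.18×10^-3 A

I_d = ε₀ dΦ_E/dt = ε₀ πR² (dE/dt) = (8.85×10^-12)(0.03333)(3.62×10^11) = 0.1068 A through the full plate area.
The field is uniform, so I_d,enc = I_d (r/R)² = (0.1068)(2.67/10.3)² = 7.18×10^-3 A.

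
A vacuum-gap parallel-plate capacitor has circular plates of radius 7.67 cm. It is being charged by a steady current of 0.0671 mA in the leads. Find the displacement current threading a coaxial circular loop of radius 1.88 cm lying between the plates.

4.03×10^-6 A

No conduction current crosses the gap, so I_d there equals the 6.71×10^-5 A in the leads.
Since J_d is uniform, the enclosed fraction is (r/R)² = 0.06008, giving I_d,enc = 4.03×10^-6 A.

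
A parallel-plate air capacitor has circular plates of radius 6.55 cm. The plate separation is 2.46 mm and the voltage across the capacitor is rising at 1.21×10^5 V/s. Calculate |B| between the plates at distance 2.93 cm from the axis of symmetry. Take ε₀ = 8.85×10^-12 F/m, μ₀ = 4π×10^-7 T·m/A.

8.01×10^-12 T

dE/dt = (dV/dt)/d = 4.919×10^7 V/(m·s); I_d = ε₀(πR²)(dE/dt) = (8.85×10^-12)(0.01348)(4.919×10^7) = 5.868×10^-6 A.
∮B·dl = μ₀ I_d,enc with I_d,enc = I_d r²/R² = 1.174×10^-6 A; so B = μ₀ I_d,enc/(2πr) = 8.01×10^-12 T.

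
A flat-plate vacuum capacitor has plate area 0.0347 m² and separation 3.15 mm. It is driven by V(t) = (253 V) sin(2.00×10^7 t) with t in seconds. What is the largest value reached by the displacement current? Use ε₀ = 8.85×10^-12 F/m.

0.493 A

The displacement current equals the conduction current C dV/dt, which peaks at C V₀ ω.
With C = ε₀A/d = (8.85×10^-12)(0.0347)/(3.15×10^-3) = 9.749×10^-11 F and ω = 2.00×10^7 rad/s, I_d,max = (9.749×10^-11)(253)(2.00×10^7) = 0.493 A.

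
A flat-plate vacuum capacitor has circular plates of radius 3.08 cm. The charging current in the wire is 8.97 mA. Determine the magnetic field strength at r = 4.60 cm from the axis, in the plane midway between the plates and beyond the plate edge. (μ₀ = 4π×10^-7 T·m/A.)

3.90×10^-8 T

By continuity the displacement current in the gap matches the conduction current: I_d = 8.97×10^-3 A.
For r ≥ R the full I_d is enclosed: B = μ₀ I_d/(2πr) = (4π×10^-7)(8.97×10^-3)/(2π·0.0460) = 3.90×10^-8 T.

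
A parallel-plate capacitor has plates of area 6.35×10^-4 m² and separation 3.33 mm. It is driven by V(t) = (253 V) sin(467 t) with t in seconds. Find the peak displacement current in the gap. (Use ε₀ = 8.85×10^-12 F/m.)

1.99×10^-7 A

The displacement current equals the conduction current C dV/dt, which peaks at C V₀ ω.
With C = ε₀A/d = (8.85×10^-12)(6.35×10^-4)/(3.33×10^-3) = 1.688×10^-12 F and ω = 467 rad/s, I_d,max = (1.688×10^-12)(253)(467) = 1.99×10^-7 A.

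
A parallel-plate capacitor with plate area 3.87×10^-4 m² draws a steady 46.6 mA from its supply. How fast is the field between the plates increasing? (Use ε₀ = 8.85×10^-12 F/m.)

Charge continuity gives I_d = I = 0.0466 A between the plates.
Since I_d = ε₀ A dE/dt, dE/dt = I_d/(ε₀A) = (0.0466)/((8.85×10^-12)(3.87×10^-4)) = 1.36×10^13 V/(m·s).

1.36×10^13 V/(m·s)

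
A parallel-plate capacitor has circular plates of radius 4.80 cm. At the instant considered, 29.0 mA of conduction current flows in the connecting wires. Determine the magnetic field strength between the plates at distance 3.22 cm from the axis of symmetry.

8.11×10^-8 T

No conduction current crosses the gap, so I_d there equals the 0.0290 A in the leads.
For r < R the Ampère–Maxwell law gives B(2πr) = μ₀ I_d (r²/R²), so B = μ₀ I_d r/(2πR²) = (4π×10^-7)(0.0290)(0.0322)/(2π·0.0480²) = 8.11×10^-8 T.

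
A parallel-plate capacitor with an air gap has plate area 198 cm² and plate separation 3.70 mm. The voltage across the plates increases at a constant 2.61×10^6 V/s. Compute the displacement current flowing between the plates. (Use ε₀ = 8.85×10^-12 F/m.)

1.24×10^-4 A

E = V/d so dE/dt = (dV/dt)/d = 7.054×10^8 V/(m·s), and I_d = ε₀ A dE/dt = (8.85×10^-12)(0.0198)(7.054×10^8) = 1.24×10^-4 A.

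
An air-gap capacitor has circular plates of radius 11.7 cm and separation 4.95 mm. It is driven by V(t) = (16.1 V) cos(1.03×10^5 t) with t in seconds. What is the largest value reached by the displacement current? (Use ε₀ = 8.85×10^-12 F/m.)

1.28×10^-4 A

The displacement current equals the conduction current C dV/dt, which peaks at C V₀ ω.
With C = ε₀A/d = (8.85×10^-12)(0.04301)/(4.95×10^-3) = 7.690×10^-11 F and ω = 1.03×10^5 rad/s, I_d,max = (7.690×10^-11)(16.1)(1.03×10^5) = 1.28×10^-4 A.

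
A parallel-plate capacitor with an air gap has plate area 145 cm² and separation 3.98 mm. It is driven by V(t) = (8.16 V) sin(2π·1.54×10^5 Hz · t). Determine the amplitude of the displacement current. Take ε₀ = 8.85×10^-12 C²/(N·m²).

2.55×10^-4 A

C = ε₀A/d = (8.85×10^-12)(0.0145)/(3.98×10^-3) = 3.224×10^-11 F; ω = 2πf = 9.676×10^5 rad/s.
I_d = C dV/dt, so |I_d|_max = C V₀ ω = (3.224×10^-11)(8.16)(9.676×10^5) = 2.55×10^-4 A.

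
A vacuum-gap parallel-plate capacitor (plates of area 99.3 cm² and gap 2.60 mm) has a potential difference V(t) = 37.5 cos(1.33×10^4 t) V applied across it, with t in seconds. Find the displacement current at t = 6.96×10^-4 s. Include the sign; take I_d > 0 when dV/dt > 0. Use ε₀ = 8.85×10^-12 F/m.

dE/dt = (V₀ω/d)·−sin(ωt) with ωt = 9.2568 rad: (37.5)(1.33×10^4)(-0.1672)/(2.60×10^-3) = -3.207×10^7 V/(m·s).
I_d = ε₀ A dE/dt = (8.85×10^-12)(9.93×10^-3)(-3.207×10^7) = -2.82×10^-6 A.

-2.82×10^-6 A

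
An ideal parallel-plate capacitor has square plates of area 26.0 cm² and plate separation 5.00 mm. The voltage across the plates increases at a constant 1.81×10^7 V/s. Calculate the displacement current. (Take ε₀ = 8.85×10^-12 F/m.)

The displacement current equals the charging current C dV/dt. With C = ε₀A/d = (8.85×10^-12)(2.60×10^-3)/(5.00×10^-3) = 4.602×10^-12 F, I_d = (4.602×10^-12)(1.81×10^7) = 8.33×10^-5 A.

8.33×10^-5 A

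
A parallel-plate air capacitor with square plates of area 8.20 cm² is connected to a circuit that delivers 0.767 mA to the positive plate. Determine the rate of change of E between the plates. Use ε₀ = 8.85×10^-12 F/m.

1.06×10^11 V/(m·s)

The displacement current between the plates equals the conduction current, I_d = 0.767 mA.
Inverting I_d = ε₀ A dE/dt gives dE/dt = 7.67×10^-4 / (8.85×10^-12 · 8.20×10^-4) = 1.06×10^11 V/(m·s).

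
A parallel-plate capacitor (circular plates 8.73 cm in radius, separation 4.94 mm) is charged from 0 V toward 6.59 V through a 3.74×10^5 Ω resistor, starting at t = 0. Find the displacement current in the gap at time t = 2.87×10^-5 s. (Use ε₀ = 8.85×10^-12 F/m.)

2.94×10^-6 A

With C = ε₀A/d = (8.85×10^-12)(0.02394)/(4.94×10^-3) = 4.289×10^-11 F, the time constant is τ = RC = 1.604×10^-5 s, so t/τ = 1.789 and e^(−t/τ) = 0.1671.
I_d = I_cond = (V₀/R) e^(−t/τ) = (1.762×10^-5)(0.1671) = 2.94×10^-6 A.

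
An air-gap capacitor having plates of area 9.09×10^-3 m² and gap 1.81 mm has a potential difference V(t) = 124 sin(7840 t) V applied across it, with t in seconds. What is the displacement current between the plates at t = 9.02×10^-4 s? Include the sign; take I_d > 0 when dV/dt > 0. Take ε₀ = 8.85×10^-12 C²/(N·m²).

3.05×10^-5 A

dV/dt = (124)(7840)·cos(7.07168) = 6.853×10^5 V/s.
I_d = C dV/dt with C = ε₀A/d = (8.85×10^-12)(9.09×10^-3)/(1.81×10^-3) = 4.445×10^-11 F, so I_d = (4.445×10^-11)(6.853×10^5) = 3.05×10^-5 A.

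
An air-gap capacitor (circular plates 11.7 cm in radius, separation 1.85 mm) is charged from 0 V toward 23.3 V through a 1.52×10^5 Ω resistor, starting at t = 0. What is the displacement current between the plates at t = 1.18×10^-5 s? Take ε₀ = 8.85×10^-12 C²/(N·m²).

With C = ε₀A/d = (8.85×10^-12)(0.04301)/(1.85×10^-3) = 2.058×10^-10 F, the time constant is τ = RC = 3.128×10^-5 s, so t/τ = 0.3772 and e^(−t/τ) = 0.6858.
I_d = I_cond = (V₀/R) e^(−t/τ) = (1.533×10^-4)(0.6858) = 1.05×10^-4 A.

1.05×10^-4 A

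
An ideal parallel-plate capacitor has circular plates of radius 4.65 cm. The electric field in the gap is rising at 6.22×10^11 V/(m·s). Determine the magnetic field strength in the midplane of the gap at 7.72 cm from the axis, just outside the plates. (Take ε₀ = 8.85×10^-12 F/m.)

9.69×10^-8 T

Through the whole plate area (πR² = 6.793×10^-3 m²), I_d = ε₀ πR² dE/dt = 0.03739 A.
For r ≥ R the full I_d is enclosed: B = μ₀ I_d/(2πr) = (4π×10^-7)(0.03739)/(2π·0.0772) = 9.69×10^-8 T.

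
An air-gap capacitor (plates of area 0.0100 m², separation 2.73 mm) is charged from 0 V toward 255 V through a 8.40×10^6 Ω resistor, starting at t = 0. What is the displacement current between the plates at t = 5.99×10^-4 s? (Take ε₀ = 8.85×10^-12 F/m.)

With C = ε₀A/d = (8.85×10^-12)(0.0100)/(2.73×10^-3) = 3.242×10^-11 F, the time constant is τ = RC = 2.723×10^-4 s, so t/τ = 2.200 and e^(−t/τ) = 0.1108.
I_d = I_cond = (V₀/R) e^(−t/τ) = (3.036×10^-5)(0.1108) = 3.36×10^-6 A.

3.36×10^-6 A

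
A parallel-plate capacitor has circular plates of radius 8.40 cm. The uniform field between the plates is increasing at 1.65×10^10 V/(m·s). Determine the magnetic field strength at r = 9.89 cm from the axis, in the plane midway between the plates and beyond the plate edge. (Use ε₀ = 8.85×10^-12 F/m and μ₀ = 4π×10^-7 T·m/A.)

6.55×10^-9 T

I_d = ε₀ dΦ_E/dt = ε₀ πR² (dE/dt) = (8.85×10^-12)(0.02217)(1.65×10^10) = 3.237×10^-3 A through the full plate area.
Outside the plates the loop encloses all of I_d, so B·2πr = μ₀ I_d and B = 6.55×10^-9 T.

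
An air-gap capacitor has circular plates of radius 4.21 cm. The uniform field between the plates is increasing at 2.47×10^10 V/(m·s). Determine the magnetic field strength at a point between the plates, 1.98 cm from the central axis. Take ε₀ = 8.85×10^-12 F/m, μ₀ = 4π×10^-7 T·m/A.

Total displacement current: I_d = ε₀(πR²)(dE/dt) = (8.85×10^-12)(5.568×10^-3)(2.47×10^10) = 1.217×10^-3 A.
For r < R the Ampère–Maxwell law gives B(2πr) = μ₀ I_d (r²/R²), so B = μ₀ I_d r/(2πR²) = (4π×10^-7)(1.217×10^-3)(0.0198)/(2π·0.0421²) = 2.72×10^-9 T.

2.72×10^-9 T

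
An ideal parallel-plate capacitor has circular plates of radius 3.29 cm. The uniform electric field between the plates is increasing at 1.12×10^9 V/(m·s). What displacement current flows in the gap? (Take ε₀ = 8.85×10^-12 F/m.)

3.37×10^-5 A

The displacement current is ε₀ times dΦ_E/dt = ε₀ A dE/dt = (8.85×10^-12)(3.400×10^-3)(1.12×10^9) = 3.37×10^-5 A.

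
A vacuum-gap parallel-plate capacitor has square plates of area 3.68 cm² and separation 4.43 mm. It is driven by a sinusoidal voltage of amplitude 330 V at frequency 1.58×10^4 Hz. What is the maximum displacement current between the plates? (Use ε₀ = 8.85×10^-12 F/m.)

The displacement current equals the conduction current C dV/dt, which peaks at C V₀ ω.
With C = ε₀A/d = (8.85×10^-12)(3.68×10^-4)/(4.43×10^-3) = 7.352×10^-13 F and ω = 2πf = 9.927×10^4 rad/s, I_d,max = (7.352×10^-13)(330)(9.927×10^4) = 2.41×10^-5 A.

2.41×10^-5 A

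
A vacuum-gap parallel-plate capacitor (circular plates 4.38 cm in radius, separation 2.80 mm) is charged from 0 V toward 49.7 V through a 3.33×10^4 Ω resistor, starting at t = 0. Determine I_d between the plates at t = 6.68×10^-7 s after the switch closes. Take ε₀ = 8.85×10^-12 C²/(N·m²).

C = ε₀A/d = (8.85×10^-12)(6.027×10^-3)/(2.80×10^-3) = 1.905×10^-11 F and τ = RC = 6.344×10^-7 s. I_d in the gap equals the RC charging current.
I_d(t) = (V₀/R) e^(−t/τ) = 1.492×10^-3 · e^(−1.053) = 5.21×10^-4 A.

5.21×10^-4 A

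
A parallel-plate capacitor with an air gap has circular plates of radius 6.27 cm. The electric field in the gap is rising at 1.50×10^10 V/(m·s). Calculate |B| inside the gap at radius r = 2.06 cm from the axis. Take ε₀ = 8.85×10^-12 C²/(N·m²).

Through the whole plate area (πR² = 0.01235 m²), I_d = ε₀ πR² dE/dt = 1.639×10^-3 A.
An Ampèrian loop of radius r encloses a fraction (r/R)² of I_d. Then B·2πr = μ₀ I_d (r/R)², giving B = μ₀ I_d r/(2πR²) = 1.72×10^-9 T.

1.72×10^-9 T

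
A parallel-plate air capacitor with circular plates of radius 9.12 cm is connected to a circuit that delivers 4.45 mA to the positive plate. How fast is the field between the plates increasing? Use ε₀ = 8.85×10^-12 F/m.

1.92×10^10 V/(m·s)

The displacement current between the plates equals the conduction current, I_d = 4.45 mA.
Since I_d = ε₀ A dE/dt, dE/dt = I_d/(ε₀A) = (4.45×10^-3)/((8.85×10^-12)(0.02613)) = 1.92×10^10 V/(m·s).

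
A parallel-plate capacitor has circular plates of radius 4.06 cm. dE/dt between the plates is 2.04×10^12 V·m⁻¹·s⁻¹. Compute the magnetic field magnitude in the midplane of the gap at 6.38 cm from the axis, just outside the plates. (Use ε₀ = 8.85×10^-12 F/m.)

Total displacement current: I_d = ε₀(πR²)(dE/dt) = (8.85×10^-12)(5.178×10^-3)(2.04×10^12) = 0.09348 A.
For r ≥ R the full I_d is enclosed: B = μ₀ I_d/(2πr) = (4π×10^-7)(0.09348)/(2π·0.0638) = 2.93×10^-7 T.

2.93×10^-7 T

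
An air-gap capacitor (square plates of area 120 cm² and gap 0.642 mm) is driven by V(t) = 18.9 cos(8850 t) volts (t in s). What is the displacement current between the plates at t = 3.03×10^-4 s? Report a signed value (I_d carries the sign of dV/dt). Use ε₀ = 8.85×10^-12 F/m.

-1.23×10^-5 A

dV/dt = (18.9)(8850)·−sin(2.68155) = -7.426×10^4 V/s.
I_d = C dV/dt with C = ε₀A/d = (8.85×10^-12)(0.0120)/(6.42×10^-4) = 1.654×10^-10 F, so I_d = (1.654×10^-10)(-7.426×10^4) = -1.23×10^-5 A.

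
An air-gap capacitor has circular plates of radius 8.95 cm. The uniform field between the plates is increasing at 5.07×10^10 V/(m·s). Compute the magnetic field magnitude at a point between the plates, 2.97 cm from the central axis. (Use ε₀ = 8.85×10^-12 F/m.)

I_d = ε₀ dΦ_E/dt = ε₀ πR² (dE/dt) = (8.85×10^-12)(0.02516)(5.07×10^10) = 0.01129 A through the full plate area.
For r < R the Ampère–Maxwell law gives B(2πr) = μ₀ I_d (r²/R²), so B = μ₀ I_d r/(2πR²) = (4π×10^-7)(0.01129)(0.0297)/(2π·0.0895²) = 8.37×10^-9 T.

8.37×10^-9 T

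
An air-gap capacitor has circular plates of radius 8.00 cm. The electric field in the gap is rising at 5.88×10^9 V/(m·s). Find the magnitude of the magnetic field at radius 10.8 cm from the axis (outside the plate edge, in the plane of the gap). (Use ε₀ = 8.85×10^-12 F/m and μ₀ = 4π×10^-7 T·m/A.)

Through the whole plate area (πR² = 0.02011 m²), I_d = ε₀ πR² dE/dt = 1.046×10^-3 A.
With r > R the enclosed displacement current is the full I_d; B = μ₀ I_d / (2πr) = 1.94×10^-9 T.

1.94×10^-9 T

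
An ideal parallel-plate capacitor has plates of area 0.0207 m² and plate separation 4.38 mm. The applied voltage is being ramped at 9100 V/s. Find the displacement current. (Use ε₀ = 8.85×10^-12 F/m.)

The field between the plates is E = V/d, so dE/dt = (9100)/(4.38×10^-3 m) = 2.078×10^6 V/(m·s).
I_d = ε₀ A (dE/dt) = (8.85×10^-12)(0.0207)(2.078×10^6) = 3.81×10^-7 A.

3.81×10^-7 A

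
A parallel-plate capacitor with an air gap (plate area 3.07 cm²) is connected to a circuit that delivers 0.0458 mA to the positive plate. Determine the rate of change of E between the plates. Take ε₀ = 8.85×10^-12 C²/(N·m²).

Charge continuity gives I_d = I = 4.58×10^-5 A between the plates.
Since I_d = ε₀ A dE/dt, dE/dt = I_d/(ε₀A) = (4.58×10^-5)/((8.85×10^-12)(3.07×10^-4)) = 1.69×10^10 V/(m·s).

1.69×10^10 V/(m·s)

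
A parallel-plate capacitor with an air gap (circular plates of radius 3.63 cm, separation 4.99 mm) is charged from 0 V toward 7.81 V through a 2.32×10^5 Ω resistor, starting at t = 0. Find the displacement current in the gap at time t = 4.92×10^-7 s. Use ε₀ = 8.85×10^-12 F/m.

2.52×10^-5 A

C = ε₀A/d = (8.85×10^-12)(4.140×10^-3)/(4.99×10^-3) = 7.342×10^-12 F, so τ = RC = 1.703×10^-6 s.
The conduction current is I(t) = (V₀/R) e^(−t/τ), and the displacement current between the plates equals it.
t/τ = 0.2889; I_d = (7.81/2.32×10^5) · e^(−0.2889) = (3.366×10^-5)(0.7491) = 2.52×10^-5 A.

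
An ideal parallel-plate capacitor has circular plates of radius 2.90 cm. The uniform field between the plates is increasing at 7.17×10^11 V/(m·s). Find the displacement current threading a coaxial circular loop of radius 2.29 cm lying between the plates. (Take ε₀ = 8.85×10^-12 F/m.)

0.0105 A

Through the whole plate area (πR² = 2.642×10^-3 m²), I_d = ε₀ πR² dE/dt = 0.01676 A.
The field is uniform, so I_d,enc = I_d (r/R)² = (0.01676)(2.29/2.90)² = 0.0105 A.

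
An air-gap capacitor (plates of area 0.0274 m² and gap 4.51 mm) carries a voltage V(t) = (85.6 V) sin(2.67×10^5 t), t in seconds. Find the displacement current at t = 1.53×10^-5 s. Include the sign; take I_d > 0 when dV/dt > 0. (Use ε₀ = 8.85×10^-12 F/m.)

C = ε₀A/d = (8.85×10^-12)(0.0274)/(4.51×10^-3) = 5.377×10^-11 F. dV/dt = V₀ω·cos(ωt); at ωt = 4.0851 rad this factor is -0.5870.
I_d = C dV/dt = (5.377×10^-11)(85.6)(2.67×10^5)(-0.5870) = -7.21×10^-4 A.

-7.21×10^-4 A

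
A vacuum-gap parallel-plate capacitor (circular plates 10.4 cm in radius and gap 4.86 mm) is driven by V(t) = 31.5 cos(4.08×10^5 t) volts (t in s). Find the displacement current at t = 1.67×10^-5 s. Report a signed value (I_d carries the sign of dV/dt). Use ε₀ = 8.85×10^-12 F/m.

dV/dt = (31.5)(4.08×10^5)·−sin(6.8136) = -6.502×10^6 V/s.
I_d = C dV/dt with C = ε₀A/d = (8.85×10^-12)(0.03398)/(4.86×10^-3) = 6.188×10^-11 F, so I_d = (6.188×10^-11)(-6.502×10^6) = -4.02×10^-4 A.

-4.02×10^-4 A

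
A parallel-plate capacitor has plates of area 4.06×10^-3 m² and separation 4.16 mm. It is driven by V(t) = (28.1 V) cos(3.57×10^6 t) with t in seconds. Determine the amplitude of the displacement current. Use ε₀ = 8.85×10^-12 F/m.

C = ε₀A/d = (8.85×10^-12)(4.06×10^-3)/(4.16×10^-3) = 8.637×10^-12 F; ω = 3.57×10^6 rad/s.
I_d = C dV/dt, so |I_d|_max = C V₀ ω = (8.637×10^-12)(28.1)(3.57×10^6) = 8.66×10^-4 A.

8.66×10^-4 A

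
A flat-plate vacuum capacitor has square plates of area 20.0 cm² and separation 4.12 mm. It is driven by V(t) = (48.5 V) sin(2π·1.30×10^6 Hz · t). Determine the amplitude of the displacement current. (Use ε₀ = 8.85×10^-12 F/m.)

C = ε₀A/d = (8.85×10^-12)(2.00×10^-3)/(4.12×10^-3) = 4.296×10^-12 F; ω = 2πf = 8.168×10^6 rad/s.
I_d = C dV/dt, so |I_d|_max = C V₀ ω = (4.296×10^-12)(48.5)(8.168×10^6) = 1.70×10^-3 A.

1.70×10^-3 A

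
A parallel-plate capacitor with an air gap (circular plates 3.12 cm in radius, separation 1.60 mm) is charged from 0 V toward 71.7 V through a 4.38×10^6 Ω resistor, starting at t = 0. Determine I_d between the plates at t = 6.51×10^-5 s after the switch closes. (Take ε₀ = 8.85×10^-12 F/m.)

C = ε₀A/d = (8.85×10^-12)(3.058×10^-3)/(1.60×10^-3) = 1.691×10^-11 F and τ = RC = 7.407×10^-5 s. I_d in the gap equals the RC charging current.
I_d(t) = (V₀/R) e^(−t/τ) = 1.637×10^-5 · e^(−0.8789) = 6.80×10^-6 A.

6.80×10^-6 A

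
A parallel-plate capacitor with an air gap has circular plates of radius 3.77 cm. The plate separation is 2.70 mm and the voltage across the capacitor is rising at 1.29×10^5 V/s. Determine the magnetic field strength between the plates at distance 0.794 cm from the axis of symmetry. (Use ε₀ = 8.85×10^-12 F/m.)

2.11×10^-12 T

I_d = C dV/dt with C = ε₀πR²/d = 1.464×10^-11 F, so I_d = (1.464×10^-11)(1.29×10^5) = 1.889×10^-6 A.
∮B·dl = μ₀ I_d,enc with I_d,enc = I_d r²/R² = 8.379×10^-8 A; so B = μ₀ I_d,enc/(2πr) = 2.11×10^-12 T.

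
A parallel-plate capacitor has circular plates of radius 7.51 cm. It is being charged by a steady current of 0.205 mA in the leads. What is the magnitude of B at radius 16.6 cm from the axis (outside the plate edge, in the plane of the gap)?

2.47×10^-10 T

By continuity the displacement current in the gap matches the conduction current: I_d = 2.05×10^-4 A.
For r ≥ R the full I_d is enclosed: B = μ₀ I_d/(2πr) = (4π×10^-7)(2.05×10^-4)/(2π·0.166) = 2.47×10^-10 T.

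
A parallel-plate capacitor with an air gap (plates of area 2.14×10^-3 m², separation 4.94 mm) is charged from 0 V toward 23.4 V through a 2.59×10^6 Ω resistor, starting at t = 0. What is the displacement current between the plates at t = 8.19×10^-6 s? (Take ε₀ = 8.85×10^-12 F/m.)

C = ε₀A/d = (8.85×10^-12)(2.14×10^-3)/(4.94×10^-3) = 3.834×10^-12 F and τ = RC = 9.930×10^-6 s. I_d in the gap equals the RC charging current.
I_d(t) = (V₀/R) e^(−t/τ) = 9.035×10^-6 · e^(−0.8248) = 3.96×10^-6 A.

3.96×10^-6 A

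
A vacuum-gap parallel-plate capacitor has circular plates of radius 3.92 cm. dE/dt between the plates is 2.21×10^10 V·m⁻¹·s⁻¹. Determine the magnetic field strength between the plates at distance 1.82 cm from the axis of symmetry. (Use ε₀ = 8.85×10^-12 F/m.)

Total displacement current: I_d = ε₀(πR²)(dE/dt) = (8.85×10^-12)(4.827×10^-3)(2.21×10^10) = 9.441×10^-4 A.
An Ampèrian loop of radius r encloses a fraction (r/R)² of I_d. Then B·2πr = μ₀ I_d (r/R)², giving B = μ₀ I_d r/(2πR²) = 2.24×10^-9 T.

2.24×10^-9 T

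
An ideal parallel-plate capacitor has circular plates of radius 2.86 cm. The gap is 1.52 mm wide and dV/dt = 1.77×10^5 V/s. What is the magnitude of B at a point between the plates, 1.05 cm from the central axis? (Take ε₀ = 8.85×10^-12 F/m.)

6.80×10^-12 T

dE/dt = (dV/dt)/d = 1.164×10^8 V/(m·s); I_d = ε₀(πR²)(dE/dt) = (8.85×10^-12)(2.570×10^-3)(1.164×10^8) = 2.647×10^-6 A.
An Ampèrian loop of radius r encloses a fraction (r/R)² of I_d. Then B·2πr = μ₀ I_d (r/R)², giving B = μ₀ I_d r/(2πR²) = 6.80×10^-12 T.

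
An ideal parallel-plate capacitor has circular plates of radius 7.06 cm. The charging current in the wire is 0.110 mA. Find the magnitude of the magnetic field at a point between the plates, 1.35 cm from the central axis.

No conduction current crosses the gap, so I_d there equals the 1.10×10^-4 A in the leads.
For r < R the Ampère–Maxwell law gives B(2πr) = μ₀ I_d (r²/R²), so B = μ₀ I_d r/(2πR²) = (4π×10^-7)(1.10×10^-4)(0.0135)/(2π·0.0706²) = 5.96×10^-11 T.

5.96×10^-11 T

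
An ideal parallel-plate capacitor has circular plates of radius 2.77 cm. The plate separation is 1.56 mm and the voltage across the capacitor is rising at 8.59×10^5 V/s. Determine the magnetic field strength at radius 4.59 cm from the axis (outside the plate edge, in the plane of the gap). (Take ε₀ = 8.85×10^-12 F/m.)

dE/dt = (dV/dt)/d = 5.506×10^8 V/(m·s); I_d = ε₀(πR²)(dE/dt) = (8.85×10^-12)(2.411×10^-3)(5.506×10^8) = 1.175×10^-5 A.
For r ≥ R the full I_d is enclosed: B = μ₀ I_d/(2πr) = (4π×10^-7)(1.175×10^-5)/(2π·0.0459) = 5.12×10^-11 T.

5.12×10^-11 T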